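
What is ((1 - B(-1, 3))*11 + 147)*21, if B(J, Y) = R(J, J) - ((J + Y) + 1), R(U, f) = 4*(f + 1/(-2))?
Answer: 5397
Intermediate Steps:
R(U, f) = -2 + 4*f (R(U, f) = 4*(f + 1*(-1/2)) = 4*(f - 1/2) = 4*(-1/2 + f) = -2 + 4*f)
B(J, Y) = -3 - Y + 3*J (B(J, Y) = (-2 + 4*J) - ((J + Y) + 1) = (-2 + 4*J) - (1 + J + Y) = (-2 + 4*J) + (-1 - J - Y) = -3 - Y + 3*J)
((1 - B(-1, 3))*11 + 147)*21 = ((1 - (-3 - 1*3 + 3*(-1)))*11 + 147)*21 = ((1 - (-3 - 3 - 3))*11 + 147)*21 = ((1 - 1*(-9))*11 + 147)*21 = ((1 + 9)*11 + 147)*21 = (10*11 + 147)*21 = (110 + 147)*21 = 257*21 = 5397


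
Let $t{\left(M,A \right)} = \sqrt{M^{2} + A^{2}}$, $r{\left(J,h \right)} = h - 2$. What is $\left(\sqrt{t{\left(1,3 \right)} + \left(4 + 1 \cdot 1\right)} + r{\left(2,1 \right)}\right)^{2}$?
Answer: $\left(1 - \sqrt{5 + \sqrt{10}}\right)^{2} \approx 3.4483$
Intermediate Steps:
$r{\left(J,h \right)} = -2 + h$
$t{\left(M,A \right)} = \sqrt{A^{2} + M^{2}}$
$\left(\sqrt{t{\left(1,3 \right)} + \left(4 + 1 \cdot 1\right)} + r{\left(2,1 \right)}\right)^{2} = \left(\sqrt{\sqrt{3^{2} + 1^{2}} + \left(4 + 1 \cdot 1\right)} + \left(-2 + 1\right)\right)^{2} = \left(\sqrt{\sqrt{9 + 1} + \left(4 + 1\right)} - 1\right)^{2} = \left(\sqrt{\sqrt{10} + 5} - 1\right)^{2} = \left(\sqrt{5 + \sqrt{10}} - 1\right)^{2} = \left(-1 + \sqrt{5 + \sqrt{10}}\right)^{2}$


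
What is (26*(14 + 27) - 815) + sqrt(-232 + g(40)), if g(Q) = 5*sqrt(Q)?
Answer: 251 + sqrt(-232 + 10*sqrt(10)) ≈ 251.0 + 14.155*I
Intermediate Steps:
(26*(14 + 27) - 815) + sqrt(-232 + g(40)) = (26*(14 + 27) - 815) + sqrt(-232 + 5*sqrt(40)) = (26*41 - 815) + sqrt(-232 + 5*(2*sqrt(10))) = (1066 - 815) + sqrt(-232 + 10*sqrt(10)) = 251 + sqrt(-232 + 10*sqrt(10))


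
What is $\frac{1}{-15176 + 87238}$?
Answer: $\frac{1}{72062} \approx 1.3877 \cdot 10^{-5}$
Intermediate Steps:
$\frac{1}{-15176 + 87238} = \frac{1}{72062}$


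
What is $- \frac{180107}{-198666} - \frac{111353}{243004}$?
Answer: $\frac{10822333165}{24138316332} \approx 0.44835$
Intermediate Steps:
$- \frac{180107}{-198666} - \frac{111353}{243004} = \left(-180107\right) \left(- \frac{1}{198666}\right) - \frac{111353}{243004} = \frac{180107}{198666} - \frac{111353}{243004} = \frac{10822333165}{24138316332}$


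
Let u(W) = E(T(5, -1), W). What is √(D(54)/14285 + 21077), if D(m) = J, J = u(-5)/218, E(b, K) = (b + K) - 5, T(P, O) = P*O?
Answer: √8176025991350774/622826 ≈ 145.18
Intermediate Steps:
T(P, O) = O*P
E(b, K) = -5 + K + b (E(b, K) = (K + b) - 5 = -5 + K + b)
u(W) = -10 + W (u(W) = -5 + W - 1*5 = -5 + W - 5 = -10 + W)
J = -15/218 (J = (-10 - 5)/218 = -15*1/218 = -15/218 ≈ -0.068807)
D(m) = -15/218
√(D(54)/14285 + 21077) = √(-15/218/14285 + 21077) = √(-15/218*1/14285 + 21077) = √(-3/622826 + 21077) = √(13127303599/622826) = √8176025991350774/622826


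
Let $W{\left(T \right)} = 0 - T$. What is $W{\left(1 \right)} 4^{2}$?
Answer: $-16$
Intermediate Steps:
$W{\left(T \right)} = - T$
$W{\left(1 \right)} 4^{2} = \left(-1\right) 1 \cdot 4^{2} = \left(-1\right) 16 = -16$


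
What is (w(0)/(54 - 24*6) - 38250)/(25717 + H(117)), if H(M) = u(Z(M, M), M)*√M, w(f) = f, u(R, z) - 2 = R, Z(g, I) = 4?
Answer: -983675250/661359877 + 688500*√13/661359877 ≈ -1.4836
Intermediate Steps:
u(R, z) = 2 + R
H(M) = 6*√M (H(M) = (2 + 4)*√M = 6*√M)
(w(0)/(54 - 24*6) - 38250)/(25717 + H(117)) = (0/(54 - 24*6) - 38250)/(25717 + 6*√117) = (0/(54 - 144) - 38250)/(25717 + 6*(3*√13)) = (0/(-90) - 38250)/(25717 + 18*√13) = (-1/90*0 - 38250)/(25717 + 18*√13) = (0 - 38250)/(25717 + 18*√13) = -38250/(25717 + 18*√13)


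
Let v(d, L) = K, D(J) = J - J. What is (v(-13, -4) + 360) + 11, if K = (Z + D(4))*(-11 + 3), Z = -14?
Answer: 483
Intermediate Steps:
D(J) = 0
K = 112 (K = (-14 + 0)*(-11 + 3) = -14*(-8) = 112)
v(d, L) = 112
(v(-13, -4) + 360) + 11 = (112 + 360) + 11 = 472 + 11 = 483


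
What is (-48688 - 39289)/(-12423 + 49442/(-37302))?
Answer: 1640859027/231726094 ≈ 7.0810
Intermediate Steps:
(-48688 - 39289)/(-12423 + 49442/(-37302)) = -87977/(-12423 + 49442*(-1/37302)) = -87977/(-12423 - 24721/18651) = -87977/(-231726094/18651) = -87977*(-18651/231726094) = 1640859027/231726094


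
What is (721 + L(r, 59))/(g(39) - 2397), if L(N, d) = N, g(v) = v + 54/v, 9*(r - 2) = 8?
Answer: -84695/275724 ≈ -0.30717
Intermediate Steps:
r = 26/9 (r = 2 + (1/9)*8 = 2 + 8/9 = 26/9 ≈ 2.8889)
(721 + L(r, 59))/(g(39) - 2397) = (721 + 26/9)/((39 + 54/39) - 2397) = 6515/(9*((39 + 54*(1/39)) - 2397)) = 6515/(9*((39 + 18/13) - 2397)) = 6515/(9*(525/13 - 2397)) = 6515/(9*(-30636/13)) = (6515/9)*(-13/30636) = -84695/275724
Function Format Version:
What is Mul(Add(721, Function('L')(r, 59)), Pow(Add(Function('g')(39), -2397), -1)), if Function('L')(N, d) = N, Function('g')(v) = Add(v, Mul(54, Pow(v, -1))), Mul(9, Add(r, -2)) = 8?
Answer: Rational(-84695, 275724) ≈ -0.30717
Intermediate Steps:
r = Rational(26, 9) (r = Add(2, Mul(Rational(1, 9), 8)) = Add(2, Rational(8, 9)) = Rational(26, 9) ≈ 2.8889)
Mul(Add(721, Function('L')(r, 59)), Pow(Add(Function('g')(39), -2397), -1)) = Mul(Add(721, Rational(26, 9)), Pow(Add(Add(39, Mul(54, Pow(39, -1))), -2397), -1)) = Mul(Rational(6515, 9), Pow(Add(Add(39, Mul(54, Rational(1, 39))), -2397), -1)) = Mul(Rational(6515, 9), Pow(Add(Add(39, Rational(18, 13)), -2397), -1)) = Mul(Rational(6515, 9), Pow(Add(Rational(525, 13), -2397), -1)) = Mul(Rational(6515, 9), Pow(Rational(-30636, 13), -1)) = Mul(Rational(6515, 9), Rational(-13, 30636)) = Rational(-84695, 275724)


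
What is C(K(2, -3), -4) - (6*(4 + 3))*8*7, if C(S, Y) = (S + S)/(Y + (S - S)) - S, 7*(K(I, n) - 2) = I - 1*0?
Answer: -16488/7 ≈ -2355.4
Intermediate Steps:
K(I, n) = 2 + I/7 (K(I, n) = 2 + (I - 1*0)/7 = 2 + (I + 0)/7 = 2 + I/7)
C(S, Y) = -S + 2*S/Y (C(S, Y) = (2*S)/(Y + 0) - S = (2*S)/Y - S = 2*S/Y - S = -S + 2*S/Y)
C(K(2, -3), -4) - (6*(4 + 3))*8*7 = (2 + (⅐)*2)*(2 - 1*(-4))/(-4) - (6*(4 + 3))*8*7 = (2 + 2/7)*(-¼)*(2 + 4) - (6*7)*8*7 = (16/7)*(-¼)*6 - 42*8*7 = -24/7 - 336*7 = -24/7 - 1*2352 = -24/7 - 2352 = -16488/7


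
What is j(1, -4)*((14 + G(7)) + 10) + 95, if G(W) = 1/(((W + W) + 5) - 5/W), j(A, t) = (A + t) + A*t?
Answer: -9393/128 ≈ -73.383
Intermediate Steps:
j(A, t) = A + t + A*t
G(W) = 1/(5 - 5/W + 2*W) (G(W) = 1/((2*W + 5) - 5/W) = 1/((5 + 2*W) - 5/W) = 1/(5 - 5/W + 2*W))
j(1, -4)*((14 + G(7)) + 10) + 95 = (1 - 4 + 1*(-4))*((14 + 7/(-5 + 2*7**2 + 5*7)) + 10) + 95 = (1 - 4 - 4)*((14 + 7/(-5 + 2*49 + 35)) + 10) + 95 = -7*((14 + 7/(-5 + 98 + 35)) + 10) + 95 = -7*((14 + 7/128) + 10) + 95 = -7*(1799/128 + 10) + 95 = -7*3079/128 + 95 = -21553/128 + 95 = -9393/128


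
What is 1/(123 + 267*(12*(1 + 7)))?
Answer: 1/25755 ≈ 3.8827e-5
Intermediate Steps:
1/(123 + 267*(12*(1 + 7))) = 1/(123 + 267*(12*8)) = 1/(123 + 267*96) = 1/(123 + 25632) = 1/25755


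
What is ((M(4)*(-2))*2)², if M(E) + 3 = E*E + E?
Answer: 4624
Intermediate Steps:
M(E) = -3 + E + E² (M(E) = -3 + (E*E + E) = -3 + (E² + E) = -3 + (E + E²) = -3 + E + E²)
((M(4)*(-2))*2)² = (((-3 + 4 + 4²)*(-2))*2)² = (((-3 + 4 + 16)*(-2))*2)² = ((17*(-2))*2)² = (-34*2)² = (-68)² = 4624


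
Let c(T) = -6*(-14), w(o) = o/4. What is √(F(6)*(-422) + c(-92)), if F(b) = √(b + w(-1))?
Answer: √(84 - 211*√23) ≈ 30.462*I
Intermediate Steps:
w(o) = o/4 (w(o) = o*(¼) = o/4)
c(T) = 84
F(b) = √(-¼ + b) (F(b) = √(b + (¼)*(-1)) = √(b - ¼) = √(-¼ + b))
√(F(6)*(-422) + c(-92)) = √((√(-1 + 4*6)/2)*(-422) + 84) = √((√(-1 + 24)/2)*(-422) + 84) = √((√23/2)*(-422) + 84) = √(-211*√23 + 84) = √(84 - 211*√23)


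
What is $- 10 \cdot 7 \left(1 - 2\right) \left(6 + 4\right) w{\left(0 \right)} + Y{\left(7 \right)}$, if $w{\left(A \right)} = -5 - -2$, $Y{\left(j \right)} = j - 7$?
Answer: $-2100$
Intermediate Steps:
$Y{\left(j \right)} = -7 + j$
$w{\left(A \right)} = -3$ ($w{\left(A \right)} = -5 + 2 = -3$)
$- 10 \cdot 7 \left(1 - 2\right) \left(6 + 4\right) w{\left(0 \right)} + Y{\left(7 \right)} = - 10 \cdot 7 \left(1 - 2\right) \left(6 + 4\right) \left(-3\right) + \left(-7 + 7\right) = - 10 \cdot 7 \left(\left(-1\right) 10\right) \left(-3\right) + 0 = - 10 \cdot 7 \left(-10\right) \left(-3\right) + 0 = - 10 \left(\left(-70\right) \left(-3\right)\right) + 0 = \left(-10\right) 210 + 0 = -2100 + 0 = -2100$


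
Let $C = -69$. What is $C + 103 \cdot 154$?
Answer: $15793$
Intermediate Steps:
$C + 103 \cdot 154 = -69 + 103 \cdot 154 = -69 + 15862 = 15793$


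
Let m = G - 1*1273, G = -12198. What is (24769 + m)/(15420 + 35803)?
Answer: 11298/51223 ≈ 0.22057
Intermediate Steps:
m = -13471 (m = -12198 - 1*1273 = -12198 - 1273 = -13471)
(24769 + m)/(15420 + 35803) = (24769 - 13471)/(15420 + 35803) = 11298/51223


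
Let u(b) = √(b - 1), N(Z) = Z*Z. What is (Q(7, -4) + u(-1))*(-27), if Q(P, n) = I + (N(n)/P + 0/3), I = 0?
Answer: -432/7 - 27*I*√2 ≈ -61.714 - 38.184*I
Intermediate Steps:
N(Z) = Z²
u(b) = √(-1 + b)
Q(P, n) = n²/P (Q(P, n) = 0 + (n²/P + 0/3) = 0 + (n²/P + 0*(⅓)) = 0 + (n²/P + 0) = 0 + n²/P = n²/P)
(Q(7, -4) + u(-1))*(-27) = ((-4)²/7 + √(-1 - 1))*(-27) = ((⅐)*16 + √(-2))*(-27) = (16/7 + I*√2)*(-27) = -432/7 - 27*I*√2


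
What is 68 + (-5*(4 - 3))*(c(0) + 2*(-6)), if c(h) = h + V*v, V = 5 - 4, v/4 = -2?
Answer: 168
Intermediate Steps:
v = -8 (v = 4*(-2) = -8)
V = 1
c(h) = -8 + h (c(h) = h + 1*(-8) = h - 8 = -8 + h)
68 + (-5*(4 - 3))*(c(0) + 2*(-6)) = 68 + (-5*(4 - 3))*((-8 + 0) + 2*(-6)) = 68 + (-5*1)*(-8 - 12) = 68 - 5*(-20) = 68 + 100 = 168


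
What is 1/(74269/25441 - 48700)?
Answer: -1957/95300187 ≈ -2.0535e-5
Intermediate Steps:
1/(74269/25441 - 48700) = 1/(74269*(1/25441) - 48700) = 1/(5713/1957 - 48700) = 1/(-95300187/1957) = -1957/95300187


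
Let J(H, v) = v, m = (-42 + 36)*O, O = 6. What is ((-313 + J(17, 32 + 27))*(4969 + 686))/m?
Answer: 239395/6 ≈ 39899.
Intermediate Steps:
m = -36 (m = (-42 + 36)*6 = -6*6 = -36)
((-313 + J(17, 32 + 27))*(4969 + 686))/m = ((-313 + (32 + 27))*(4969 + 686))/(-36) = ((-313 + 59)*5655)*(-1/36) = -254*5655*(-1/36) = -1436370*(-1/36) = 239395/6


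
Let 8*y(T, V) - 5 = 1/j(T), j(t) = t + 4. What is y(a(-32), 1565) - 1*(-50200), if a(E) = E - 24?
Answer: 20883459/416 ≈ 50201.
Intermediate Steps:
a(E) = -24 + E
j(t) = 4 + t
y(T, V) = 5/8 + 1/(8*(4 + T))
y(a(-32), 1565) - 1*(-50200) = (21 + 5*(-24 - 32))/(8*(4 + (-24 - 32))) - 1*(-50200) = (21 + 5*(-56))/(8*(4 - 56)) + 50200 = (⅛)*(21 - 280)/(-52) + 50200 = (⅛)*(-1/52)*(-259) + 50200 = 259/416 + 50200 = 20883459/416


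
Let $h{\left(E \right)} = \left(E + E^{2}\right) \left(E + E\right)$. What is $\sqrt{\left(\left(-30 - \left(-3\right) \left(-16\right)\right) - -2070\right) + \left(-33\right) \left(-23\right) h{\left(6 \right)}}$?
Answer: $4 \sqrt{24033} \approx 620.1$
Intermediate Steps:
$h{\left(E \right)} = 2 E \left(E + E^{2}\right)$ ($h{\left(E \right)} = \left(E + E^{2}\right) 2 E = 2 E \left(E + E^{2}\right)$)
$\sqrt{\left(\left(-30 - \left(-3\right) \left(-16\right)\right) - -2070\right) + \left(-33\right) \left(-23\right) h{\left(6 \right)}} = \sqrt{\left(\left(-30 - \left(-3\right) \left(-16\right)\right) - -2070\right) + \left(-33\right) \left(-23\right) 2 \cdot 6^{2} \left(1 + 6\right)} = \sqrt{\left(\left(-30 - 48\right) + 2070\right) + 759 \cdot 2 \cdot 36 \cdot 7} = \sqrt{\left(\left(-30 - 48\right) + 2070\right) + 759 \cdot 504} = \sqrt{\left(-78 + 2070\right) + 382536} = \sqrt{1992 + 382536} = \sqrt{384528} = 4 \sqrt{24033}$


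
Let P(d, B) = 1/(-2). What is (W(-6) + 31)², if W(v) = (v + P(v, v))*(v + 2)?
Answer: 3249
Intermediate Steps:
P(d, B) = -½
W(v) = (2 + v)*(-½ + v) (W(v) = (v - ½)*(v + 2) = (-½ + v)*(2 + v) = (2 + v)*(-½ + v))
(W(-6) + 31)² = ((-1 + (-6)² + (3/2)*(-6)) + 31)² = ((-1 + 36 - 9) + 31)² = (26 + 31)² = 57² = 3249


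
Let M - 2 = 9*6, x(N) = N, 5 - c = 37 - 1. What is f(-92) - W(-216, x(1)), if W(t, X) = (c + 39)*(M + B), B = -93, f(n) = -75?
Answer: 221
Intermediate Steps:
c = -31 (c = 5 - (37 - 1) = 5 - 1*36 = 5 - 36 = -31)
M = 56 (M = 2 + 9*6 = 2 + 54 = 56)
W(t, X) = -296 (W(t, X) = (-31 + 39)*(56 - 93) = 8*(-37) = -296)
f(-92) - W(-216, x(1)) = -75 - 1*(-296) = -75 + 296 = 221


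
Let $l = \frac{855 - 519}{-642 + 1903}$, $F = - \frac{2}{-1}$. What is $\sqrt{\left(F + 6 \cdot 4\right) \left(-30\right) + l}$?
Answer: $\frac{2 i \sqrt{309967671}}{1261} \approx 27.924 i$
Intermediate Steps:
$F = 2$ ($F = \left(-2\right) \left(-1\right) = 2$)
$l = \frac{336}{1261} \approx 0.26646$
$\sqrt{\left(F + 6 \cdot 4\right) \left(-30\right) + l} = \sqrt{\left(2 + 6 \cdot 4\right) \left(-30\right) + \frac{336}{1261}} = \sqrt{\left(2 + 24\right) \left(-30\right) + \frac{336}{1261}} = \sqrt{26 \left(-30\right) + \frac{336}{1261}} = \sqrt{-780 + \frac{336}{1261}} = \sqrt{- \frac{983244}{1261}} = \frac{2 i \sqrt{309967671}}{1261}$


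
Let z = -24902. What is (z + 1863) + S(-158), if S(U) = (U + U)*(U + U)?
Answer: 76817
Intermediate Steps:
S(U) = 4*U**2 (S(U) = (2*U)*(2*U) = 4*U**2)
(z + 1863) + S(-158) = (-24902 + 1863) + 4*(-158)**2 = -23039 + 4*24964 = -23039 + 99856 = 76817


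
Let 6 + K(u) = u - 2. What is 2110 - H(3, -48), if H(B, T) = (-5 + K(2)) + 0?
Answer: 2121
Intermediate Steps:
K(u) = -8 + u (K(u) = -6 + (u - 2) = -6 + (-2 + u) = -8 + u)
H(B, T) = -11 (H(B, T) = (-5 + (-8 + 2)) + 0 = (-5 - 6) + 0 = -11 + 0 = -11)
2110 - H(3, -48) = 2110 - 1*(-11) = 2110 + 11 = 2121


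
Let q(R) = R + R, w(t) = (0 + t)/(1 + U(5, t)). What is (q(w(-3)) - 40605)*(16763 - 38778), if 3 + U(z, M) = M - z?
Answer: 893905866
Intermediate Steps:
U(z, M) = -3 + M - z (U(z, M) = -3 + (M - z) = -3 + M - z)
w(t) = t/(-7 + t) (w(t) = (0 + t)/(1 + (-3 + t - 1*5)) = t/(1 + (-3 + t - 5)) = t/(1 + (-8 + t)) = t/(-7 + t))
q(R) = 2*R
(q(w(-3)) - 40605)*(16763 - 38778) = (2*(-3/(-7 - 3)) - 40605)*(16763 - 38778) = (2*(-3/(-10)) - 40605)*(-22015) = (2*(-3*(-⅒)) - 40605)*(-22015) = (2*(3/10) - 40605)*(-22015) = (⅗ - 40605)*(-22015) = -203022/5*(-22015) = 893905866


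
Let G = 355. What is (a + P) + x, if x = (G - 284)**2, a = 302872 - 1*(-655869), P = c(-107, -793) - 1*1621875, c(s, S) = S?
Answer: -658886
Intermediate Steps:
P = -1622668 (P = -793 - 1*1621875 = -793 - 1621875 = -1622668)
a = 958741 (a = 302872 + 655869 = 958741)
x = 5041 (x = (355 - 284)**2 = 71**2 = 5041)
(a + P) + x = (958741 - 1622668) + 5041 = -663927 + 5041 = -658886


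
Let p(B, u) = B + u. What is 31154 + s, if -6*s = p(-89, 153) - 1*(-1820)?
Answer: 30840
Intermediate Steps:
s = -314 (s = -((-89 + 153) - 1*(-1820))/6 = -(64 + 1820)/6 = -⅙*1884 = -314)
31154 + s = 31154 - 314 = 30840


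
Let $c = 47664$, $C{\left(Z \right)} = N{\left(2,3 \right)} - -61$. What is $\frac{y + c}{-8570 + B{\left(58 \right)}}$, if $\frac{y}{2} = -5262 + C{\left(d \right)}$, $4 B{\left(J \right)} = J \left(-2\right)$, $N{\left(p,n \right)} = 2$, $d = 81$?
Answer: $- \frac{37266}{8599} \approx -4.3338$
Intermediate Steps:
$C{\left(Z \right)} = 63$ ($C{\left(Z \right)} = 2 - -61 = 2 + 61 = 63$)
$B{\left(J \right)} = - \frac{J}{2}$ ($B{\left(J \right)} = \frac{J \left(-2\right)}{4} = \frac{\left(-2\right) J}{4} = - \frac{J}{2}$)
$y = -10398$ ($y = 2 \left(-5262 + 63\right) = 2 \left(-5199\right) = -10398$)
$\frac{y + c}{-8570 + B{\left(58 \right)}} = \frac{-10398 + 47664}{-8570 - 29} = \frac{37266}{-8570 - 29} = \frac{37266}{-8599} = 37266 \left(- \frac{1}{8599}\right) = - \frac{37266}{8599}$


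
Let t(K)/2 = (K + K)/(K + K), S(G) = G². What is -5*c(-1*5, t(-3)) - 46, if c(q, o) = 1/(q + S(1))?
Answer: -179/4 ≈ -44.750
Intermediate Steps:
t(K) = 2 (t(K) = 2*((K + K)/(K + K)) = 2*((2*K)/((2*K))) = 2*((2*K)*(1/(2*K))) = 2*1 = 2)
c(q, o) = 1/(1 + q) (c(q, o) = 1/(q + 1²) = 1/(q + 1) = 1/(1 + q))
-5*c(-1*5, t(-3)) - 46 = -5/(1 - 1*5) - 46 = -5/(1 - 5) - 46 = -5/(-4) - 46 = -5*(-¼) - 46 = 5/4 - 46 = -179/4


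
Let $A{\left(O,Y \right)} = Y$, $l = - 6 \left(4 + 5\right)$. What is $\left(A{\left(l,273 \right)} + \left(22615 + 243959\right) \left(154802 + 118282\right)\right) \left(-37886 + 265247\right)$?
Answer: $16551220200113529$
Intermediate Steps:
$l = -54$ ($l = \left(-6\right) 9 = -54$)
$\left(A{\left(l,273 \right)} + \left(22615 + 243959\right) \left(154802 + 118282\right)\right) \left(-37886 + 265247\right) = \left(273 + \left(22615 + 243959\right) \left(154802 + 118282\right)\right) \left(-37886 + 265247\right) = \left(273 + 266574 \cdot 273084\right) 227361 = \left(273 + 72797094216\right) 227361 = 72797094489 \cdot 227361 = 16551220200113529$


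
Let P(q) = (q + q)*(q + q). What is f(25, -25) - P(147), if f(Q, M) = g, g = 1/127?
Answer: -10977371/127 ≈ -86436.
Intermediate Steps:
g = 1/127 ≈ 0.0078740
f(Q, M) = 1/127
P(q) = 4*q² (P(q) = (2*q)*(2*q) = 4*q²)
f(25, -25) - P(147) = 1/127 - 4*147² = 1/127 - 4*21609 = 1/127 - 1*86436 = 1/127 - 86436 = -10977371/127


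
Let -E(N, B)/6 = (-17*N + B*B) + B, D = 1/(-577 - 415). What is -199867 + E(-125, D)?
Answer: -104614364771/492032 ≈ -2.1262e+5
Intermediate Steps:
D = -1/992 (D = 1/(-992) = -1/992 ≈ -0.0010081)
E(N, B) = -6*B - 6*B² + 102*N (E(N, B) = -6*((-17*N + B*B) + B) = -6*((-17*N + B²) + B) = -6*((B² - 17*N) + B) = -6*(B + B² - 17*N) = -6*B - 6*B² + 102*N)
-199867 + E(-125, D) = -199867 + (-6*(-1/992) - 6*(-1/992)² + 102*(-125)) = -199867 + (3/496 - 6*1/984064 - 12750) = -199867 + (3/496 - 3/492032 - 12750) = -199867 - 6273405027/492032 = -104614364771/492032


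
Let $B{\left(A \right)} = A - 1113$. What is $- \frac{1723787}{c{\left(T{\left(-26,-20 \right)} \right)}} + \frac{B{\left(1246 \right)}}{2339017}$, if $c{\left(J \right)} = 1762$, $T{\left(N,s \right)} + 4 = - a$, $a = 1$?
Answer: $- \frac{4031966863033}{4121347954} \approx -978.31$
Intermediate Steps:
$B{\left(A \right)} = -1113 + A$ ($B{\left(A \right)} = A - 1113 = -1113 + A$)
$T{\left(N,s \right)} = -5$ ($T{\left(N,s \right)} = -4 - 1 = -5$)
$- \frac{1723787}{c{\left(T{\left(-26,-20 \right)} \right)}} + \frac{B{\left(1246 \right)}}{2339017} = - \frac{1723787}{1762} + \frac{-1113 + 1246}{2339017} = \left(-1723787\right) \frac{1}{1762} + 133 \cdot \frac{1}{2339017} = - \frac{1723787}{1762} + \frac{133}{2339017} = - \frac{4031966863033}{4121347954}$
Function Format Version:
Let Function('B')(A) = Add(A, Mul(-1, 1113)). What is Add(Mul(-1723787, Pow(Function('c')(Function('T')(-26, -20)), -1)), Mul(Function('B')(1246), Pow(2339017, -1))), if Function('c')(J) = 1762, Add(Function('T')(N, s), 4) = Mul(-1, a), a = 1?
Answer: Rational(-4031966863033, 4121347954) ≈ -978.31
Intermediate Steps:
Function('B')(A) = Add(-1113, A) (Function('B')(A) = Add(A, -1113) = Add(-1113, A))
Function('T')(N, s) = -5 (Function('T')(N, s) = Add(-4, Mul(-1, 1)) = Add(-4, -1) = -5)
Add(Mul(-1723787, Pow(Function('c')(Function('T')(-26, -20)), -1)), Mul(Function('B')(1246), Pow(2339017, -1))) = Add(Mul(-1723787, Pow(1762, -1)), Mul(Add(-1113, 1246), Pow(2339017, -1))) = Add(Mul(-1723787, Rational(1, 1762)), Mul(133, Rational(1, 2339017))) = Add(Rational(-1723787, 1762), Rational(133, 2339017)) = Rational(-4031966863033, 4121347954)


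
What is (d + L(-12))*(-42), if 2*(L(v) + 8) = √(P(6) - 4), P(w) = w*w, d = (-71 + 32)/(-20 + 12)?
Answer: 525/4 - 84*√2 ≈ 12.456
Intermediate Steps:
d = 39/8 (d = -39/(-8) = -39*(-⅛) = 39/8 ≈ 4.8750)
P(w) = w²
L(v) = -8 + 2*√2 (L(v) = -8 + √(6² - 4)/2 = -8 + √(36 - 4)/2 = -8 + √32/2 = -8 + (4*√2)/2 = -8 + 2*√2)
(d + L(-12))*(-42) = (39/8 + (-8 + 2*√2))*(-42) = (-25/8 + 2*√2)*(-42) = 525/4 - 84*√2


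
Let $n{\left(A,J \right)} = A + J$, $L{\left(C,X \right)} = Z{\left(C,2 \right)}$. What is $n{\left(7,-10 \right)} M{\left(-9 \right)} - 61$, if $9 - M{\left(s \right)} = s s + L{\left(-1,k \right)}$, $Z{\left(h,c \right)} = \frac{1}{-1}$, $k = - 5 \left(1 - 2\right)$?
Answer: $152$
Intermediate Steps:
$k = 5$ ($k = \left(-5\right) \left(-1\right) = 5$)
$Z{\left(h,c \right)} = -1$
$L{\left(C,X \right)} = -1$
$M{\left(s \right)} = 10 - s^{2}$ ($M{\left(s \right)} = 9 - \left(s s - 1\right) = 9 - \left(s^{2} - 1\right) = 9 - \left(-1 + s^{2}\right) = 10 - s^{2}$)
$n{\left(7,-10 \right)} M{\left(-9 \right)} - 61 = \left(7 - 10\right) \left(10 - \left(-9\right)^{2}\right) - 61 = - 3 \left(10 - 81\right) - 61 = \left(-3\right) \left(-71\right) - 61 = 213 - 61 = 152$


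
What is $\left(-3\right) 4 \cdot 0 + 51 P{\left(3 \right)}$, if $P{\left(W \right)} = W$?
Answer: $153$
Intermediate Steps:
$\left(-3\right) 4 \cdot 0 + 51 P{\left(3 \right)} = \left(-3\right) 4 \cdot 0 + 51 \cdot 3 = \left(-12\right) 0 + 153 = 0 + 153 = 153$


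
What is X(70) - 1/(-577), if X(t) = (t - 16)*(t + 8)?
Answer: 2430325/577 ≈ 4212.0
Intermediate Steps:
X(t) = (-16 + t)*(8 + t)
X(70) - 1/(-577) = (-128 + 70² - 8*70) - 1/(-577) = (-128 + 4900 - 560) - 1*(-1/577) = 4212 + 1/577 = 2430325/577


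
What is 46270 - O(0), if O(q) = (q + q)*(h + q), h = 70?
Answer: 46270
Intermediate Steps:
O(q) = 2*q*(70 + q) (O(q) = (q + q)*(70 + q) = (2*q)*(70 + q) = 2*q*(70 + q))
46270 - O(0) = 46270 - 2*0*(70 + 0) = 46270 - 2*0*70 = 46270 - 1*0 = 46270 + 0 = 46270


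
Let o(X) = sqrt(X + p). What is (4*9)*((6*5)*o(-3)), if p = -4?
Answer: 1080*I*sqrt(7) ≈ 2857.4*I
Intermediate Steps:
o(X) = sqrt(-4 + X) (o(X) = sqrt(X - 4) = sqrt(-4 + X))
(4*9)*((6*5)*o(-3)) = (4*9)*((6*5)*sqrt(-4 - 3)) = 36*(30*sqrt(-7)) = 36*(30*(I*sqrt(7))) = 36*(30*I*sqrt(7)) = 1080*I*sqrt(7)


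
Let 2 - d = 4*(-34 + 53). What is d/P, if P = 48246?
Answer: -37/24123 ≈ -0.0015338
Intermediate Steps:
d = -74 (d = 2 - 4*(-34 + 53) = 2 - 4*19 = 2 - 1*76 = 2 - 76 = -74)
d/P = -74/48246 = -74*1/48246 = -37/24123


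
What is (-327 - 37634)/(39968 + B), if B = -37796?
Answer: -37961/2172 ≈ -17.477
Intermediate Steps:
(-327 - 37634)/(39968 + B) = (-327 - 37634)/(39968 - 37796) = -37961/2172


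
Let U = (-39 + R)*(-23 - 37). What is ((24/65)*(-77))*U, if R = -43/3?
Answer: -1182720/13 ≈ -90979.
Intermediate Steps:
R = -43/3 (R = -43*1/3 = -43/3 ≈ -14.333)
U = 3200 (U = (-39 - 43/3)*(-23 - 37) = -160/3*(-60) = 3200)
((24/65)*(-77))*U = ((24/65)*(-77))*3200 = -1848/65*3200 = -1182720/13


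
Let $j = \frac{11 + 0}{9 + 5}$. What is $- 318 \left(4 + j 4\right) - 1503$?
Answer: $- \frac{26421}{7} \approx -3774.4$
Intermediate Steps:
$j = \frac{11}{14} \approx 0.78571$
$- 318 \left(4 + j 4\right) - 1503 = - 318 \left(4 + \frac{11}{14} \cdot 4\right) - 1503 = - 318 \left(4 + \frac{22}{7}\right) - 1503 = \left(-318\right) \frac{50}{7} - 1503 = - \frac{15900}{7} - 1503 = - \frac{26421}{7}$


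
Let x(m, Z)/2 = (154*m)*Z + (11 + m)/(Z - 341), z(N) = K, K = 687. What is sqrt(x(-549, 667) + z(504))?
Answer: I*sqrt(2996549601907)/163 ≈ 10620.0*I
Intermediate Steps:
z(N) = 687
x(m, Z) = 2*(11 + m)/(-341 + Z) + 308*Z*m (x(m, Z) = 2*((154*m)*Z + (11 + m)/(Z - 341)) = 2*(154*Z*m + (11 + m)/(-341 + Z)) = 2*((11 + m)/(-341 + Z) + 154*Z*m) = 2*(11 + m)/(-341 + Z) + 308*Z*m)
sqrt(x(-549, 667) + z(504)) = sqrt(2*(11 - 549 - 52514*667*(-549) + 154*(-549)*667**2)/(-341 + 667) + 687) = sqrt(2*(11 - 549 + 19229734062 + 154*(-549)*444889)/326 + 687) = sqrt(2*(1/326)*(11 - 549 + 19229734062 - 37613585394) + 687) = sqrt(2*(1/326)*(-18383851870) + 687) = sqrt(-18383851870/163 + 687) = sqrt(-18383739889/163) = I*sqrt(2996549601907)/163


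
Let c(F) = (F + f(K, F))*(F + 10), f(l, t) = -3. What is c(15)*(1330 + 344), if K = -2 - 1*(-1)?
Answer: 502200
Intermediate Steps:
K = -1 (K = -2 + 1 = -1)
c(F) = (-3 + F)*(10 + F) (c(F) = (F - 3)*(F + 10) = (-3 + F)*(10 + F))
c(15)*(1330 + 344) = (-30 + 15**2 + 7*15)*(1330 + 344) = (-30 + 225 + 105)*1674 = 300*1674 = 502200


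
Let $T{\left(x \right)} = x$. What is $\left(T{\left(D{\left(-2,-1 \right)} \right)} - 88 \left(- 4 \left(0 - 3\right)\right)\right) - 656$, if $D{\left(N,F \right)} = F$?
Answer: $-1713$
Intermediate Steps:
$\left(T{\left(D{\left(-2,-1 \right)} \right)} - 88 \left(- 4 \left(0 - 3\right)\right)\right) - 656 = \left(-1 - 88 \left(- 4 \left(0 - 3\right)\right)\right) - 656 = \left(-1 - 88 \left(\left(-4\right) \left(-3\right)\right)\right) - 656 = \left(-1 - 1056\right) - 656 = -1057 - 656 = -1713$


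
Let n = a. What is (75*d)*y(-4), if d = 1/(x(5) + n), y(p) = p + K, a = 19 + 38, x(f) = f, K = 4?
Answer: 0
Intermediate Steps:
a = 57
n = 57
y(p) = 4 + p (y(p) = p + 4 = 4 + p)
d = 1/62 (d = 1/(5 + 57) = 1/62 ≈ 0.016129)
(75*d)*y(-4) = (75*(1/62))*(4 - 4) = (75/62)*0 = 0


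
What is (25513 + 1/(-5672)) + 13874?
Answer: 223403063/5672 ≈ 39387.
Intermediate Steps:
(25513 + 1/(-5672)) + 13874 = (25513 - 1/5672) + 13874 = 144709735/5672 + 13874 = 223403063/5672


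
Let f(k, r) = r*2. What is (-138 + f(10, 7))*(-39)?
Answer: 4836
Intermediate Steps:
f(k, r) = 2*r
(-138 + f(10, 7))*(-39) = (-138 + 2*7)*(-39) = (-138 + 14)*(-39) = -124*(-39) = 4836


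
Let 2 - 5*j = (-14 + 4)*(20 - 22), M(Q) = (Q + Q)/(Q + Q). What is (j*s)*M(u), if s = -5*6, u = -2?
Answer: 108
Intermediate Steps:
s = -30 (s = -1*30 = -30)
M(Q) = 1 (M(Q) = (2*Q)/((2*Q)) = (2*Q)*(1/(2*Q)) = 1)
j = -18/5 (j = ⅖ - (-14 + 4)*(20 - 22)/5 = ⅖ - (-2)*(-2) = ⅖ - ⅕*20 = ⅖ - 4 = -18/5 ≈ -3.6000)
(j*s)*M(u) = -18/5*(-30)*1 = 108*1 = 108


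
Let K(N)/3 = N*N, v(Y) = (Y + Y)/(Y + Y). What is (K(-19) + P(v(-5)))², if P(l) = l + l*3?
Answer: 1181569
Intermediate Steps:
v(Y) = 1 (v(Y) = (2*Y)/((2*Y)) = (2*Y)*(1/(2*Y)) = 1)
K(N) = 3*N² (K(N) = 3*(N*N) = 3*N²)
P(l) = 4*l (P(l) = l + 3*l = 4*l)
(K(-19) + P(v(-5)))² = (3*(-19)² + 4*1)² = (3*361 + 4)² = (1083 + 4)² = 1087² = 1181569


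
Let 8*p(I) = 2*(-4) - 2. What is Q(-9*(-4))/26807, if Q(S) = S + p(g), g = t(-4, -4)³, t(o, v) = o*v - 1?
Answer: 139/107228 ≈ 0.0012963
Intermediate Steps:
t(o, v) = -1 + o*v
g = 3375 (g = (-1 - 4*(-4))³ = (-1 + 16)³ = 15³ = 3375)
p(I) = -5/4 (p(I) = (2*(-4) - 2)/8 = (-8 - 2)/8 = (⅛)*(-10) = -5/4)
Q(S) = -5/4 + S (Q(S) = S - 5/4 = -5/4 + S)
Q(-9*(-4))/26807 = (-5/4 - 9*(-4))/26807 = (-5/4 + 36)*(1/26807) = (139/4)*(1/26807) = 139/107228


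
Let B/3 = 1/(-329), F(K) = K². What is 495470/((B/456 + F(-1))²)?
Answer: 1239071407710080/2500700049 ≈ 4.9549e+5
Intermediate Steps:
B = -3/329 (B = 3/(-329) = 3*(-1/329) = -3/329 ≈ -0.0091185)
495470/((B/456 + F(-1))²) = 495470/((-3/329/456 + (-1)²)²) = 495470/((-3/329*1/456 + 1)²) = 495470/((-1/50008 + 1)²) = 495470/((50007/50008)²) = 495470/(2500700049/2500800064) = 495470*(2500800064/2500700049) = 1239071407710080/2500700049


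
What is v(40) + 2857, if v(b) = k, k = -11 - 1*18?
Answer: 2828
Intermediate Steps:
k = -29 (k = -11 - 18 = -29)
v(b) = -29
v(40) + 2857 = -29 + 2857 = 2828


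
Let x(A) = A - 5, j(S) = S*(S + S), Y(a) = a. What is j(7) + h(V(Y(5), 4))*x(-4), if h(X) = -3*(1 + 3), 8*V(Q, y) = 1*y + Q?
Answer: 206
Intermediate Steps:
j(S) = 2*S² (j(S) = S*(2*S) = 2*S²)
x(A) = -5 + A
V(Q, y) = Q/8 + y/8 (V(Q, y) = (1*y + Q)/8 = (y + Q)/8 = (Q + y)/8 = Q/8 + y/8)
h(X) = -12 (h(X) = -3*4 = -12)
j(7) + h(V(Y(5), 4))*x(-4) = 2*7² - 12*(-5 - 4) = 2*49 - 12*(-9) = 98 + 108 = 206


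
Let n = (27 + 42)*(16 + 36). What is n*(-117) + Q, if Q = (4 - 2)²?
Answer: -419792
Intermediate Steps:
n = 3588 (n = 69*52 = 3588)
Q = 4 (Q = 2² = 4)
n*(-117) + Q = 3588*(-117) + 4 = -419796 + 4 = -419792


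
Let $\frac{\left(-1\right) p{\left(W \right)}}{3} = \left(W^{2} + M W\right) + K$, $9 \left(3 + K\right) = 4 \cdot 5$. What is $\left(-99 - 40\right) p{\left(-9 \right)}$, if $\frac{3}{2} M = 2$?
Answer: $\frac{85346}{3} \approx 28449.0$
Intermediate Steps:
$M = \frac{4}{3}$ ($M = \frac{2}{3} \cdot 2 = \frac{4}{3} \approx 1.3333$)
$K = - \frac{7}{9}$ ($K = -3 + \frac{4 \cdot 5}{9} = -3 + \frac{1}{9} \cdot 20 = -3 + \frac{20}{9} = - \frac{7}{9} \approx -0.77778$)
$p{\left(W \right)} = \frac{7}{3} - 4 W - 3 W^{2}$ ($p{\left(W \right)} = - 3 \left(\left(W^{2} + \frac{4 W}{3}\right) - \frac{7}{9}\right) = - 3 \left(- \frac{7}{9} + W^{2} + \frac{4 W}{3}\right) = \frac{7}{3} - 4 W - 3 W^{2}$)
$\left(-99 - 40\right) p{\left(-9 \right)} = \left(-99 - 40\right) \left(\frac{7}{3} - -36 - 3 \left(-9\right)^{2}\right) = - 139 \left(\frac{7}{3} + 36 - 243\right) = \left(-139\right) \left(- \frac{614}{3}\right) = \frac{85346}{3}$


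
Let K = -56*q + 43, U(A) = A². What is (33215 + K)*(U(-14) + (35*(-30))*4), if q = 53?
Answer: -121281160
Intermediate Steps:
K = -2925 (K = -56*53 + 43 = -2968 + 43 = -2925)
(33215 + K)*(U(-14) + (35*(-30))*4) = (33215 - 2925)*((-14)² + (35*(-30))*4) = 30290*(196 - 1050*4) = 30290*(196 - 4200) = 30290*(-4004) = -121281160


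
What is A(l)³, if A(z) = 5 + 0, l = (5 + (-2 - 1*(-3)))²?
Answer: 125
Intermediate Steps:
l = 36 (l = (5 + (-2 + 3))² = (5 + 1)² = 6² = 36)
A(z) = 5
A(l)³ = 5³ = 125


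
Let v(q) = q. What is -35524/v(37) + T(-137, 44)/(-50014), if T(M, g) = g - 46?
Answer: -888348631/925259 ≈ -960.11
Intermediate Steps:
T(M, g) = -46 + g
-35524/v(37) + T(-137, 44)/(-50014) = -35524/37 + (-46 + 44)/(-50014) = -35524*1/37 - 2*(-1/50014) = -35524/37 + 1/25007 = -888348631/925259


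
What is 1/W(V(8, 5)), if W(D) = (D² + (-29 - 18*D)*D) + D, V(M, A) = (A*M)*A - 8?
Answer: -1/632064 ≈ -1.5821e-6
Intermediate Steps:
V(M, A) = -8 + M*A² (V(M, A) = M*A² - 8 = -8 + M*A²)
W(D) = D + D² + D*(-29 - 18*D) (W(D) = (D² + D*(-29 - 18*D)) + D = D + D² + D*(-29 - 18*D))
1/W(V(8, 5)) = 1/(-(-8 + 8*5²)*(28 + 17*(-8 + 8*5²))) = 1/(-(-8 + 8*25)*(28 + 17*(-8 + 8*25))) = 1/(-(-8 + 200)*(28 + 17*(-8 + 200))) = 1/(-1*192*(28 + 17*192)) = 1/(-1*192*(28 + 3264)) = 1/(-1*192*3292) = 1/(-632064) = -1/632064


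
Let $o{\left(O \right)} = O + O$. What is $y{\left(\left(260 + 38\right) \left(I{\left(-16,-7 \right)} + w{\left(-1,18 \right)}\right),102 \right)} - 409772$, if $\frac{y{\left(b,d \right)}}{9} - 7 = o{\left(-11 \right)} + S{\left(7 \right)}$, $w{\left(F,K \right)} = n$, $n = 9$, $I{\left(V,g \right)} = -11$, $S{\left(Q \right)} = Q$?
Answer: $-409844$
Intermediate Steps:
$o{\left(O \right)} = 2 O$
$w{\left(F,K \right)} = 9$
$y{\left(b,d \right)} = -72$ ($y{\left(b,d \right)} = 63 + 9 \left(2 \left(-11\right) + 7\right) = 63 + 9 \left(-22 + 7\right) = 63 + 9 \left(-15\right) = 63 - 135 = -72$)
$y{\left(\left(260 + 38\right) \left(I{\left(-16,-7 \right)} + w{\left(-1,18 \right)}\right),102 \right)} - 409772 = -72 - 409772 = -409844$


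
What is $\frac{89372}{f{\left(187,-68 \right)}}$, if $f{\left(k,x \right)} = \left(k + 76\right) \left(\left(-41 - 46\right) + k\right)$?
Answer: $\frac{22343}{6575} \approx 3.3982$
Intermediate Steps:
$f{\left(k,x \right)} = \left(-87 + k\right) \left(76 + k\right)$ ($f{\left(k,x \right)} = \left(76 + k\right) \left(\left(-41 - 46\right) + k\right) = \left(76 + k\right) \left(-87 + k\right) = \left(-87 + k\right) \left(76 + k\right)$)
$\frac{89372}{f{\left(187,-68 \right)}} = \frac{89372}{-6612 + 187^{2} - 2057} = \frac{89372}{-6612 + 34969 - 2057} = \frac{89372}{26300} = 89372 \cdot \frac{1}{26300} = \frac{22343}{6575}$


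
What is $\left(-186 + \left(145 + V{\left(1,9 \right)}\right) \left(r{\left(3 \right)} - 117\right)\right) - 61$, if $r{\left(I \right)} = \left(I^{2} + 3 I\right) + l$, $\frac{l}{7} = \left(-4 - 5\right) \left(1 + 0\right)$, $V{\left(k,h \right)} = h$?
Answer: $-25195$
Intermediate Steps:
$l = -63$ ($l = 7 \left(-4 - 5\right) \left(1 + 0\right) = 7 \left(\left(-9\right) 1\right) = 7 \left(-9\right) = -63$)
$r{\left(I \right)} = -63 + I^{2} + 3 I$ ($r{\left(I \right)} = \left(I^{2} + 3 I\right) - 63 = -63 + I^{2} + 3 I$)
$\left(-186 + \left(145 + V{\left(1,9 \right)}\right) \left(r{\left(3 \right)} - 117\right)\right) - 61 = \left(-186 + \left(145 + 9\right) \left(\left(-63 + 3^{2} + 3 \cdot 3\right) - 117\right)\right) - 61 = \left(-186 + 154 \left(\left(-63 + 9 + 9\right) - 117\right)\right) - 61 = \left(-186 + 154 \left(-45 - 117\right)\right) - 61 = \left(-186 + 154 \left(-162\right)\right) - 61 = \left(-186 - 24948\right) - 61 = -25134 - 61 = -25195$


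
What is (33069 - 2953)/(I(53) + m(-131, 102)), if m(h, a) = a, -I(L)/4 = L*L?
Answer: -15058/5567 ≈ -2.7049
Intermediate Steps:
I(L) = -4*L² (I(L) = -4*L*L = -4*L²)
(33069 - 2953)/(I(53) + m(-131, 102)) = (33069 - 2953)/(-4*53² + 102) = 30116/(-4*2809 + 102) = 30116/(-11236 + 102) = 30116/(-11134) = 30116*(-1/11134) = -15058/5567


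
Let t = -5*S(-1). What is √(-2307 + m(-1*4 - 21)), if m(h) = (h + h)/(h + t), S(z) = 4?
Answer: I*√20753/3 ≈ 48.02*I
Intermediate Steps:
t = -20 (t = -5*4 = -20)
m(h) = 2*h/(-20 + h) (m(h) = (h + h)/(h - 20) = (2*h)/(-20 + h) = 2*h/(-20 + h))
√(-2307 + m(-1*4 - 21)) = √(-2307 + 2*(-1*4 - 21)/(-20 + (-1*4 - 21))) = √(-2307 + 2*(-4 - 21)/(-20 + (-4 - 21))) = √(-2307 + 2*(-25)/(-20 - 25)) = √(-2307 + 2*(-25)/(-45)) = √(-2307 + 2*(-25)*(-1/45)) = √(-2307 + 10/9) = √(-20753/9) = I*√20753/3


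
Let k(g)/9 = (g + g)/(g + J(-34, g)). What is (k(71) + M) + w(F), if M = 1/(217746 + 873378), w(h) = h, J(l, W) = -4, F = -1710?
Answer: -123615620141/73105308 ≈ -1690.9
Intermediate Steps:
M = 1/1091124 ≈ 9.1649e-7
k(g) = 18*g/(-4 + g) (k(g) = 9*((g + g)/(g - 4)) = 9*((2*g)/(-4 + g)) = 9*(2*g/(-4 + g)) = 18*g/(-4 + g))
(k(71) + M) + w(F) = (18*71/(-4 + 71) + 1/1091124) - 1710 = (18*71/67 + 1/1091124) - 1710 = (18*71*(1/67) + 1/1091124) - 1710 = (1278/67 + 1/1091124) - 1710 = 1394456539/73105308 - 1710 = -123615620141/73105308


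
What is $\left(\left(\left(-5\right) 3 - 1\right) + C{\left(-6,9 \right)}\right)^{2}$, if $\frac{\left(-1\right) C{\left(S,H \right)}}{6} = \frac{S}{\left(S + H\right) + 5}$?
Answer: $\frac{529}{4} \approx 132.25$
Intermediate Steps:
$C{\left(S,H \right)} = - \frac{6 S}{5 + H + S}$ ($C{\left(S,H \right)} = - 6 \frac{S}{\left(S + H\right) + 5} = - 6 \frac{S}{\left(H + S\right) + 5} = - 6 \frac{S}{5 + H + S} = - \frac{6 S}{5 + H + S}$)
$\left(\left(\left(-5\right) 3 - 1\right) + C{\left(-6,9 \right)}\right)^{2} = \left(\left(\left(-5\right) 3 - 1\right) - - \frac{36}{5 + 9 - 6}\right)^{2} = \left(\left(-15 - 1\right) - - \frac{36}{8}\right)^{2} = \left(-16 - \left(-36\right) \frac{1}{8}\right)^{2} = \left(-16 + \frac{9}{2}\right)^{2} = \left(- \frac{23}{2}\right)^{2} = \frac{529}{4}$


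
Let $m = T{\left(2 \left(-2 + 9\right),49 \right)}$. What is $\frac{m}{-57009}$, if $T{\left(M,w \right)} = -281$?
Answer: $\frac{281}{57009} \approx 0.004929$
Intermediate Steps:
$m = -281$
$\frac{m}{-57009} = - \frac{281}{-57009} = \left(-281\right) \left(- \frac{1}{57009}\right) = \frac{281}{57009}$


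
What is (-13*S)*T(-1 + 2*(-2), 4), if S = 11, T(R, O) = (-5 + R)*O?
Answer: 5720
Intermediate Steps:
T(R, O) = O*(-5 + R)
(-13*S)*T(-1 + 2*(-2), 4) = (-13*11)*(4*(-5 + (-1 + 2*(-2)))) = -572*(-5 + (-1 - 4)) = -572*(-5 - 5) = -572*(-10) = -143*(-40) = 5720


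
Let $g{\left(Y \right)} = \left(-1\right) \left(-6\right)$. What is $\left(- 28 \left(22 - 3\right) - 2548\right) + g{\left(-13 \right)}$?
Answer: $-3074$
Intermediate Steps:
$g{\left(Y \right)} = 6$
$\left(- 28 \left(22 - 3\right) - 2548\right) + g{\left(-13 \right)} = \left(- 28 \left(22 - 3\right) - 2548\right) + 6 = \left(\left(-28\right) 19 - 2548\right) + 6 = \left(-532 - 2548\right) + 6 = -3080 + 6 = -3074$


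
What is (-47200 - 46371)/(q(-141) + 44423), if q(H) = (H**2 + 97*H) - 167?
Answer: -93571/50460 ≈ -1.8544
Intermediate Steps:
q(H) = -167 + H**2 + 97*H
(-47200 - 46371)/(q(-141) + 44423) = (-47200 - 46371)/((-167 + (-141)**2 + 97*(-141)) + 44423) = -93571/((-167 + 19881 - 13677) + 44423) = -93571/(6037 + 44423) = -93571/50460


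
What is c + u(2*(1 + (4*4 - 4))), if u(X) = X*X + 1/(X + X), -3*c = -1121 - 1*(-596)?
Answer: 44253/52 ≈ 851.02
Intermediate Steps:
c = 175 (c = -(-1121 - 1*(-596))/3 = -(-1121 + 596)/3 = -⅓*(-525) = 175)
u(X) = X² + 1/(2*X)
c + u(2*(1 + (4*4 - 4))) = 175 + (½ + (2*(1 + (4*4 - 4)))³)/((2*(1 + (4*4 - 4)))) = 175 + (½ + (2*(1 + (16 - 4)))³)/((2*(1 + (16 - 4)))) = 175 + (½ + (2*(1 + 12))³)/((2*(1 + 12))) = 175 + (½ + (2*13)³)/((2*13)) = 175 + (½ + 26³)/26 = 175 + (½ + 17576)/26 = 175 + (1/26)*(35153/2) = 175 + 35153/52 = 44253/52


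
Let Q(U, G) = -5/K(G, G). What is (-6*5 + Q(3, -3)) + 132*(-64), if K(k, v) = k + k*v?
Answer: -50873/6 ≈ -8478.8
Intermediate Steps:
Q(U, G) = -5/(G*(1 + G)) (Q(U, G) = -5*1/(G*(1 + G)) = -5/(G*(1 + G)))
(-6*5 + Q(3, -3)) + 132*(-64) = (-6*5 - 5/(-3*(1 - 3))) + 132*(-64) = (-30 - 5*(-1/3)/(-2)) - 8448 = (-30 - 5*(-1/3)*(-1/2)) - 8448 = (-30 - 5/6) - 8448 = -185/6 - 8448 = -50873/6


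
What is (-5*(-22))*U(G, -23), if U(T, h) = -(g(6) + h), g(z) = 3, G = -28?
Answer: 2200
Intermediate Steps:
U(T, h) = -3 - h (U(T, h) = -(3 + h) = -3 - h)
(-5*(-22))*U(G, -23) = (-5*(-22))*(-3 - 1*(-23)) = 110*(-3 + 23) = 110*20 = 2200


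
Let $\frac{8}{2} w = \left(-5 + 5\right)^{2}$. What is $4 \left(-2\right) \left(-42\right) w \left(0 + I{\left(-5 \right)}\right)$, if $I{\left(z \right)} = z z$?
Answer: $0$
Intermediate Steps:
$I{\left(z \right)} = z^{2}$
$w = 0$ ($w = \frac{\left(-5 + 5\right)^{2}}{4} = \frac{0^{2}}{4} = \frac{1}{4} \cdot 0 = 0$)
$4 \left(-2\right) \left(-42\right) w \left(0 + I{\left(-5 \right)}\right) = 4 \left(-2\right) \left(-42\right) 0 \left(0 + \left(-5\right)^{2}\right) = \left(-8\right) \left(-42\right) 0 \left(0 + 25\right) = 336 \cdot 0 \cdot 25 = 336 \cdot 0 = 0$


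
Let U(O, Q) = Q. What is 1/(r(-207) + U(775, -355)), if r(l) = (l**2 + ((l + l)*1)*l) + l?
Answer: 1/127985 ≈ 7.8134e-6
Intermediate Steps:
r(l) = l + 3*l**2 (r(l) = (l**2 + ((2*l)*1)*l) + l = (l**2 + (2*l)*l) + l = (l**2 + 2*l**2) + l = 3*l**2 + l = l + 3*l**2)
1/(r(-207) + U(775, -355)) = 1/(-207*(1 + 3*(-207)) - 355) = 1/(-207*(1 - 621) - 355) = 1/(-207*(-620) - 355) = 1/(128340 - 355) = 1/127985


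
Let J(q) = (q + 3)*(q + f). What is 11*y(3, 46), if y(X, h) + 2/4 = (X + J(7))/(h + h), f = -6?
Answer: -363/92 ≈ -3.9457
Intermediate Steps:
J(q) = (-6 + q)*(3 + q) (J(q) = (q + 3)*(q - 6) = (3 + q)*(-6 + q) = (-6 + q)*(3 + q))
y(X, h) = -½ + (10 + X)/(2*h) (y(X, h) = -½ + (X + (-18 + 7² - 3*7))/(h + h) = -½ + (X + (-18 + 49 - 21))/((2*h)) = -½ + (X + 10)*(1/(2*h)) = -½ + (10 + X)*(1/(2*h)) = -½ + (10 + X)/(2*h))
11*y(3, 46) = 11*((½)*(10 + 3 - 1*46)/46) = 11*((½)*(1/46)*(10 + 3 - 46)) = 11*((½)*(1/46)*(-33)) = 11*(-33/92) = -363/92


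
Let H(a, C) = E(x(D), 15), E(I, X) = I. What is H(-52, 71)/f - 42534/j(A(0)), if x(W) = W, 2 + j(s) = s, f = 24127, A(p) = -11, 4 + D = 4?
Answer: 42534/13 ≈ 3271.8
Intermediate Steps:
D = 0 (D = -4 + 4 = 0)
j(s) = -2 + s
H(a, C) = 0
H(-52, 71)/f - 42534/j(A(0)) = 0/24127 - 42534/(-2 - 11) = 0*(1/24127) - 42534/(-13) = 0 - 42534*(-1/13) = 0 + 42534/13 = 42534/13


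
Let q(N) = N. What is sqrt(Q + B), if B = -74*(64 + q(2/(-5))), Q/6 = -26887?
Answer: 3*I*sqrt(461190)/5 ≈ 407.47*I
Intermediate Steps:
Q = -161322 (Q = 6*(-26887) = -161322)
B = -23532/5 (B = -74*(64 + 2/(-5)) = -74*(64 + 2*(-1/5)) = -74*(64 - 2/5) = -74*318/5 = -23532/5 ≈ -4706.4)
sqrt(Q + B) = sqrt(-161322 - 23532/5) = sqrt(-830142/5) = 3*I*sqrt(461190)/5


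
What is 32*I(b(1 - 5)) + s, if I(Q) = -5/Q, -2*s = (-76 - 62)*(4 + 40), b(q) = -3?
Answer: 9268/3 ≈ 3089.3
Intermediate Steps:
s = 3036 (s = -(-76 - 62)*(4 + 40)/2 = -(-69)*44 = -½*(-6072) = 3036)
32*I(b(1 - 5)) + s = 32*(-5/(-3)) + 3036 = 32*(-5*(-⅓)) + 3036 = 32*(5/3) + 3036 = 160/3 + 3036 = 9268/3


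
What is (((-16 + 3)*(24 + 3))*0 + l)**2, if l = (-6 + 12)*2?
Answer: 144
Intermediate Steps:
l = 12 (l = 6*2 = 12)
(((-16 + 3)*(24 + 3))*0 + l)**2 = (((-16 + 3)*(24 + 3))*0 + 12)**2 = (-13*27*0 + 12)**2 = (-351*0 + 12)**2 = (0 + 12)**2 = 12**2 = 144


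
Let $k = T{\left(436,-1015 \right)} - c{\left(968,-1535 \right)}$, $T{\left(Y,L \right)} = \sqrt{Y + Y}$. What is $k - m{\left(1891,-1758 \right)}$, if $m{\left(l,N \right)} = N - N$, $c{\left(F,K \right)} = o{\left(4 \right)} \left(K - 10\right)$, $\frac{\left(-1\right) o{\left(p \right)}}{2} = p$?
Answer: $-12360 + 2 \sqrt{218} \approx -12330.0$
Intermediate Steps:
$o{\left(p \right)} = - 2 p$
$c{\left(F,K \right)} = 80 - 8 K$ ($c{\left(F,K \right)} = \left(-2\right) 4 \left(K - 10\right) = - 8 \left(-10 + K\right) = 80 - 8 K$)
$T{\left(Y,L \right)} = \sqrt{2} \sqrt{Y}$ ($T{\left(Y,L \right)} = \sqrt{2 Y} = \sqrt{2} \sqrt{Y}$)
$m{\left(l,N \right)} = 0$
$k = -12360 + 2 \sqrt{218}$ ($k = \sqrt{2} \sqrt{436} - \left(80 - -12280\right) = \sqrt{2} \cdot 2 \sqrt{109} - \left(80 + 12280\right) = 2 \sqrt{218} - 12360 = -12360 + 2 \sqrt{218} \approx -12330.0$)
$k - m{\left(1891,-1758 \right)} = \left(-12360 + 2 \sqrt{218}\right) - 0 = \left(-12360 + 2 \sqrt{218}\right) + 0 = -12360 + 2 \sqrt{218}$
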